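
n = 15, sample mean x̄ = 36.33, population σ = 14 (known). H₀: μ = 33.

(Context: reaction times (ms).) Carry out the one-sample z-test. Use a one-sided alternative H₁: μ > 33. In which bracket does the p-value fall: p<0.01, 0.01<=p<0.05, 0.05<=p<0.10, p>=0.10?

SE = σ/√n = 14/√15 = 3.6148
z = (x̄−μ₀)/SE = (36.33−33)/3.6148 = 0.9212
p-value (one-sided, H₁ greater) = 0.17847
→ bracket: p>=0.10

p-value bracket: p>=0.10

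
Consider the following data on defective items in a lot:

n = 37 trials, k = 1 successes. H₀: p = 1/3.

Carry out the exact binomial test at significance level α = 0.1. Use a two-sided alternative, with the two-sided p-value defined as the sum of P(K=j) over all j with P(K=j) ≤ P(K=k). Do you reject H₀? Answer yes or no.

reject H₀: yes

Exact binomial: n=37, k=1, p₀=1/3=0.3333
P(X=j) = C(n,j)·p₀^j·(1−p₀)^(n−j); p = Σ P(X=j) over j with P(X=j) ≤ P(X=1)
p-value (two-sided) = 0.00001
At α=0.1: p < α → reject H₀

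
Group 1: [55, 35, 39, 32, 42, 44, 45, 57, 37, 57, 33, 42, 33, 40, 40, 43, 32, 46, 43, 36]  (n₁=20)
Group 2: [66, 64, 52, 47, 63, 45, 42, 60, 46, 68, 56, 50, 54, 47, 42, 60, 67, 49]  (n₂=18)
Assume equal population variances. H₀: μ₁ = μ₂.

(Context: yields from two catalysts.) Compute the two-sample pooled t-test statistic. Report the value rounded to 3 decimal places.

test statistic = -4.745

x̄₁=41.550, s₁=7.729, n₁=20
x̄₂=54.333, s₂=8.878, n₂=18
s_p² = [19·7.729² + 17·8.878²]/36 = 68.7486
SE = √(s_p²·(1/20+1/18)) = 2.6938
t = (41.550−54.333)/2.6938 = -4.7454
df = 36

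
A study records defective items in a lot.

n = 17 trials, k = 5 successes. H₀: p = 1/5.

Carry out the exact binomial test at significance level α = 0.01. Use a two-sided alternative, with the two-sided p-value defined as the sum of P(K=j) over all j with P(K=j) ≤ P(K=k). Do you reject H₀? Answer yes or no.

reject H₀: no

Exact binomial: n=17, k=5, p₀=1/5=0.2000
P(X=j) = C(n,j)·p₀^j·(1−p₀)^(n−j); p = Σ P(X=j) over j with P(X=j) ≤ P(X=5)
p-value (two-sided) = 0.36000
At α=0.01: p ≥ α → fail to reject H₀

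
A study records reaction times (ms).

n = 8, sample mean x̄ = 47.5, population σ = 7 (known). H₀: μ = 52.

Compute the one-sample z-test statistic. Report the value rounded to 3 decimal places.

SE = σ/√n = 7/√8 = 2.4749
z = (x̄−μ₀)/SE = (47.5−52)/2.4749 = -1.8183

test statistic = -1.818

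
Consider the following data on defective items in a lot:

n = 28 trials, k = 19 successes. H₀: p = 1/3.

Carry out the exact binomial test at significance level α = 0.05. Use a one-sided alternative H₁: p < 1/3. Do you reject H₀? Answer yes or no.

Exact binomial: n=28, k=19, p₀=1/3=0.3333
P(X≤19) from Σ C(n,i)·p₀^i·(1−p₀)^(n−i)
p-value (one-sided, H₁ less) = 0.99996
At α=0.05: p ≥ α → fail to reject H₀

reject H₀: no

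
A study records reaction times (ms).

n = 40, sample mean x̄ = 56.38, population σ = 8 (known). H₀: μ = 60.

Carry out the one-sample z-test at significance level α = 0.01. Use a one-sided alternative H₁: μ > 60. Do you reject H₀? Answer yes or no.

reject H₀: no

SE = σ/√n = 8/√40 = 1.2649
z = (x̄−μ₀)/SE = (56.38−60)/1.2649 = -2.8619
p-value (one-sided, H₁ greater) = 0.99789
At α=0.01: p ≥ α → fail to reject H₀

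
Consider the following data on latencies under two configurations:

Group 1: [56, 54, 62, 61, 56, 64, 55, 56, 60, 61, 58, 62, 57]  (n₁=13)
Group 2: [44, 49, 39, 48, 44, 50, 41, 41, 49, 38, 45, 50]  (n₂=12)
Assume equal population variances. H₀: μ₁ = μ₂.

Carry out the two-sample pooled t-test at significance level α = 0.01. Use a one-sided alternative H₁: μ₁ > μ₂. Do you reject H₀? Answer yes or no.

x̄₁=58.615, s₁=3.203, n₁=13
x̄₂=44.833, s₂=4.366, n₂=12
s_p² = [12·3.203² + 11·4.366²]/23 = 14.4671
SE = √(s_p²·(1/13+1/12)) = 1.5226
t = (58.615−44.833)/1.5226 = 9.0514
df = 23
p-value (one-sided, H₁ greater) = 0.00000
At α=0.01: p < α → reject H₀

reject H₀: yes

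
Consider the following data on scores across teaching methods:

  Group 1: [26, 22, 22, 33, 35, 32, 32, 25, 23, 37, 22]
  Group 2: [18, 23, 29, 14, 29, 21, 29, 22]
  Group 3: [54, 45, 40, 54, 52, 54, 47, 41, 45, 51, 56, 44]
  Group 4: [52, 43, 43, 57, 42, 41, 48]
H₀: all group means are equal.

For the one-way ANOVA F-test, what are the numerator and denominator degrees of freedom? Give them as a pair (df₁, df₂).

degrees of freedom = [3, 34]

k = 4 groups, N = 38 total
df = (k−1, N−k) = (4−1, 38−4) = (3, 34)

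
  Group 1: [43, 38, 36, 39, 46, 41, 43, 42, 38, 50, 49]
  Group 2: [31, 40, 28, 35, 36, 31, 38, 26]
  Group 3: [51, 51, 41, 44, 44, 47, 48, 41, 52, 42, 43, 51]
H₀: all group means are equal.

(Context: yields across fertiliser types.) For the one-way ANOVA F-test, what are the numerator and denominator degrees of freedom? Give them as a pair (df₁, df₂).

k = 3 groups, N = 31 total
df = (k−1, N−k) = (3−1, 31−3) = (2, 28)

degrees of freedom = [2, 28]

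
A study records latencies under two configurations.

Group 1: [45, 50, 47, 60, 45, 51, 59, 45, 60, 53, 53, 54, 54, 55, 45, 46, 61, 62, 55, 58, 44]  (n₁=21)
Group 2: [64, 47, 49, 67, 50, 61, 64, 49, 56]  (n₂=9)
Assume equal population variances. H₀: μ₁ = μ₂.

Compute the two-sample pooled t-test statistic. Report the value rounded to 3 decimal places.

test statistic = -1.460

x̄₁=52.476, s₁=6.096, n₁=21
x̄₂=56.333, s₂=7.810, n₂=9
s_p² = [20·6.096² + 8·7.810²]/28 = 43.9728
SE = √(s_p²·(1/21+1/9)) = 2.6419
t = (52.476−56.333)/2.6419 = -1.4600
df = 28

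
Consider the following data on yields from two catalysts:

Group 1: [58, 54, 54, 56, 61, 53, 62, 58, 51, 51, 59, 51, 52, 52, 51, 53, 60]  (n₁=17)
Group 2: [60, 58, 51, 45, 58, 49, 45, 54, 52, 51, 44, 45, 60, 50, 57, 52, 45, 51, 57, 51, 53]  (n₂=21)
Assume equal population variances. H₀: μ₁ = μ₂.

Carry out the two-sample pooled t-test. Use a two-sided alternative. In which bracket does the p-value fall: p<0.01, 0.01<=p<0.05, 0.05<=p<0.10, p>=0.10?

x̄₁=55.059, s₁=3.848, n₁=17
x̄₂=51.810, s₂=5.154, n₂=21
s_p² = [16·3.848² + 20·5.154²]/36 = 21.3383
SE = √(s_p²·(1/17+1/21)) = 1.5071
t = (55.059−51.810)/1.5071 = 2.1560
df = 36
p-value (two-sided) = 0.03784
→ bracket: 0.01<=p<0.05

p-value bracket: 0.01<=p<0.05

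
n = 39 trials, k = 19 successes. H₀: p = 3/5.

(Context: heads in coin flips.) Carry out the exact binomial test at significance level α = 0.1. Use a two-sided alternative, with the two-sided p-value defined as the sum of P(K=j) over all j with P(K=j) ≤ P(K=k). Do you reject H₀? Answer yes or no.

Exact binomial: n=39, k=19, p₀=3/5=0.6000
P(X=j) = C(n,j)·p₀^j·(1−p₀)^(n−j); p = Σ P(X=j) over j with P(X=j) ≤ P(X=19)
p-value (two-sided) = 0.19028
At α=0.1: p ≥ α → fail to reject H₀

reject H₀: no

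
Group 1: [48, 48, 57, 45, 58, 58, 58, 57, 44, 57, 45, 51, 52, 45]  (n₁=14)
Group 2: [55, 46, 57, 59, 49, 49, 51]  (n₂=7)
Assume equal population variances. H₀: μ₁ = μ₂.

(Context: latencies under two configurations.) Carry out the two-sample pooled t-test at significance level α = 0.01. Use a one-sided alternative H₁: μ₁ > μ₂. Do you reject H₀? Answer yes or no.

reject H₀: no

x̄₁=51.643, s₁=5.719, n₁=14
x̄₂=52.286, s₂=4.786, n₂=7
s_p² = [13·5.719² + 6·4.786²]/19 = 29.6128
SE = √(s_p²·(1/14+1/7)) = 2.5190
t = (51.643−52.286)/2.5190 = -0.2552
df = 19
p-value (one-sided, H₁ greater) = 0.59934
At α=0.01: p ≥ α → fail to reject H₀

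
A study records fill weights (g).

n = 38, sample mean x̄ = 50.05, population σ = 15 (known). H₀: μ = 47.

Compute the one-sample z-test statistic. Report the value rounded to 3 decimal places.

test statistic = 1.253

SE = σ/√n = 15/√38 = 2.4333
z = (x̄−μ₀)/SE = (50.05−47)/2.4333 = 1.2534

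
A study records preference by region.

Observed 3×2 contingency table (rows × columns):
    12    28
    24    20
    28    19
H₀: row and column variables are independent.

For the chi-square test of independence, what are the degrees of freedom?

df = (r−1)(c−1) = (3−1)·(2−1) = 2

degrees of freedom = 2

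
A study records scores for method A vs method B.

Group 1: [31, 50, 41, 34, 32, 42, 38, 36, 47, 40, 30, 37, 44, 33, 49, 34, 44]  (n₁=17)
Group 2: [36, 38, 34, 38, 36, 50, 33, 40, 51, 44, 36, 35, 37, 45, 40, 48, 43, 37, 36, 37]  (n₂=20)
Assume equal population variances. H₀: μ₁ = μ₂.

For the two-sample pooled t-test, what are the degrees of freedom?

degrees of freedom = 35

df = n₁ + n₂ − 2 = 17 + 20 − 2 = 35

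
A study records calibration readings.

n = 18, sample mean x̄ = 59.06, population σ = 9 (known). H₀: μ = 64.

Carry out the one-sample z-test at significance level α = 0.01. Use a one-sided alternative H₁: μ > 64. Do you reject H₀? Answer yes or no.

reject H₀: no

SE = σ/√n = 9/√18 = 2.1213
z = (x̄−μ₀)/SE = (59.06−64)/2.1213 = -2.3287
p-value (one-sided, H₁ greater) = 0.99006
At α=0.01: p ≥ α → fail to reject H₀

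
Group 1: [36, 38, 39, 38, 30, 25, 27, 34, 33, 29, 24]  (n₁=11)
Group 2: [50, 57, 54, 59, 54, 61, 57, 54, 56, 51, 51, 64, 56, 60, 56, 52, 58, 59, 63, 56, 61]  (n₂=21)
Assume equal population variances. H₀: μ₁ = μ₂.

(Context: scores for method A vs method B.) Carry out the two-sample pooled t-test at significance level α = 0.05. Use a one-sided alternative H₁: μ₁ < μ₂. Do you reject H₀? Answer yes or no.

x̄₁=32.091, s₁=5.412, n₁=11
x̄₂=56.619, s₂=3.930, n₂=21
s_p² = [10·5.412² + 20·3.930²]/30 = 20.0620
SE = √(s_p²·(1/11+1/21)) = 1.6671
t = (32.091−56.619)/1.6671 = -14.7132
df = 30
p-value (one-sided, H₁ less) = 0.00000
At α=0.05: p < α → reject H₀

reject H₀: yes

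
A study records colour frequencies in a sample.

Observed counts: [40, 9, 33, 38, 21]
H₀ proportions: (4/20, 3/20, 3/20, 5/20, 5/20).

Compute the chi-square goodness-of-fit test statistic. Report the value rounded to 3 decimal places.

n = 141; E_i = n·p_i = [28.20, 21.15, 21.15, 35.25, 35.25]
χ² = (40−28.20)²/28.20 + (9−21.15)²/21.15 + (33−21.15)²/21.15 + (38−35.25)²/35.25 + (21−35.25)²/35.25 = 24.5319
df = 4

test statistic = 24.532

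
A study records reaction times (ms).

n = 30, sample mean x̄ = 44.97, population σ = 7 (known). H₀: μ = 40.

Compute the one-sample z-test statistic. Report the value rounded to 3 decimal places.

test statistic = 3.889

SE = σ/√n = 7/√30 = 1.2780
z = (x̄−μ₀)/SE = (44.97−40)/1.2780 = 3.8888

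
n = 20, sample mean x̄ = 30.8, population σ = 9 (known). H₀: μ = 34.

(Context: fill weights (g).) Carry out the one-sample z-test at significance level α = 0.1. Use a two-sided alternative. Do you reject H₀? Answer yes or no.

SE = σ/√n = 9/√20 = 2.0125
z = (x̄−μ₀)/SE = (30.8−34)/2.0125 = -1.5901
p-value (two-sided) = 0.11181
At α=0.1: p ≥ α → fail to reject H₀

reject H₀: no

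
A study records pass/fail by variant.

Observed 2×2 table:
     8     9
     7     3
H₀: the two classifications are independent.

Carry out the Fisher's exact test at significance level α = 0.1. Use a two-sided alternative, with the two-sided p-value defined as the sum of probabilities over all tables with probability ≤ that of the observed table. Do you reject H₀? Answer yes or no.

Margins: r₁=17, r₂=10, c₁=15, c₂=12, n=27
p_obs = C(17,8)·C(10,7)/C(27,15); sum pmf over tables with pmf ≤ p_obs
p-value (two-sided) = 0.42441
At α=0.1: p ≥ α → fail to reject H₀

reject H₀: no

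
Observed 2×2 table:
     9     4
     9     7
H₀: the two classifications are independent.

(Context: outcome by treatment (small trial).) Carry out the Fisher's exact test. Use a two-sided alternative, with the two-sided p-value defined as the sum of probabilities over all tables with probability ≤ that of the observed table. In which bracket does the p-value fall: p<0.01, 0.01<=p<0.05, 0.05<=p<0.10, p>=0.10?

p-value bracket: p>=0.10

Margins: r₁=13, r₂=16, c₁=18, c₂=11, n=29
p_obs = C(13,9)·C(16,9)/C(29,18); sum pmf over tables with pmf ≤ p_obs
p-value (two-sided) = 0.70211
→ bracket: p>=0.10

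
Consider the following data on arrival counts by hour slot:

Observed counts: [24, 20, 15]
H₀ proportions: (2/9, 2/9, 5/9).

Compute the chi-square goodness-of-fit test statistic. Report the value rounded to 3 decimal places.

n = 59; E_i = n·p_i = [13.11, 13.11, 32.78]
χ² = (24−13.11)²/13.11 + (20−13.11)²/13.11 + (15−32.78)²/32.78 = 22.3051
df = 2

test statistic = 22.305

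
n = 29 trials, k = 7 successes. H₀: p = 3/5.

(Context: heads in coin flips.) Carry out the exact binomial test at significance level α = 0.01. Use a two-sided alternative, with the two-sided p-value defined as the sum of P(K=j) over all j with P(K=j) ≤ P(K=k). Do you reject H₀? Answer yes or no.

Exact binomial: n=29, k=7, p₀=3/5=0.6000
P(X=j) = C(n,j)·p₀^j·(1−p₀)^(n−j); p = Σ P(X=j) over j with P(X=j) ≤ P(X=7)
p-value (two-sided) = 0.00017
At α=0.01: p < α → reject H₀

reject H₀: yes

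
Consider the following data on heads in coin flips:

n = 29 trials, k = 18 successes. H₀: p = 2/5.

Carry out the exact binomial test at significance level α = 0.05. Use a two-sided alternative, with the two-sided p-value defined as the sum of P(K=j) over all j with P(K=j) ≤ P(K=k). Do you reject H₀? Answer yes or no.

Exact binomial: n=29, k=18, p₀=2/5=0.4000
P(X=j) = C(n,j)·p₀^j·(1−p₀)^(n−j); p = Σ P(X=j) over j with P(X=j) ≤ P(X=18)
p-value (two-sided) = 0.02144
At α=0.05: p < α → reject H₀

reject H₀: yes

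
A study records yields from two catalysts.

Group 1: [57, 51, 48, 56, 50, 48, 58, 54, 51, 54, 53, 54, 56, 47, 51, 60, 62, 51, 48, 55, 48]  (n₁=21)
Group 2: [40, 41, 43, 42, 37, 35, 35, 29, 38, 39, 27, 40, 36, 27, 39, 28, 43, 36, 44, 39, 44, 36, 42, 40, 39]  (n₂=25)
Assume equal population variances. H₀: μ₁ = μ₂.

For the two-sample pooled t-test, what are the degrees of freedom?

degrees of freedom = 44

df = n₁ + n₂ − 2 = 21 + 25 − 2 = 44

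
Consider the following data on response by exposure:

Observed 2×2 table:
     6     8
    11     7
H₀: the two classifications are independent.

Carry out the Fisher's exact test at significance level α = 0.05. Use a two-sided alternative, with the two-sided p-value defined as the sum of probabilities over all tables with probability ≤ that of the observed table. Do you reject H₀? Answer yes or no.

reject H₀: no

Margins: r₁=14, r₂=18, c₁=17, c₂=15, n=32
p_obs = C(14,6)·C(18,11)/C(32,17); sum pmf over tables with pmf ≤ p_obs
p-value (two-sided) = 0.47645
At α=0.05: p ≥ α → fail to reject H₀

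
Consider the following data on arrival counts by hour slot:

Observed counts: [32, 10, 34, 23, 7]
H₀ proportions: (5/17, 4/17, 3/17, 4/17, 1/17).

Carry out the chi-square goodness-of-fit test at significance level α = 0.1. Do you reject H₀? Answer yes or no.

n = 106; E_i = n·p_i = [31.18, 24.94, 18.71, 24.94, 6.24]
χ² = (32−31.18)²/31.18 + (10−24.94)²/24.94 + (34−18.71)²/18.71 + (23−24.94)²/24.94 + (7−6.24)²/6.24 = 21.7219
df = 4
p-value (upper-tail) = 0.00023
At α=0.1: p < α → reject H₀

reject H₀: yes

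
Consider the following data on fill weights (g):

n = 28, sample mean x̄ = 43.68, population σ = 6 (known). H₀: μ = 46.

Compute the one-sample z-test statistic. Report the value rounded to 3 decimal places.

SE = σ/√n = 6/√28 = 1.1339
z = (x̄−μ₀)/SE = (43.68−46)/1.1339 = -2.0460

test statistic = -2.046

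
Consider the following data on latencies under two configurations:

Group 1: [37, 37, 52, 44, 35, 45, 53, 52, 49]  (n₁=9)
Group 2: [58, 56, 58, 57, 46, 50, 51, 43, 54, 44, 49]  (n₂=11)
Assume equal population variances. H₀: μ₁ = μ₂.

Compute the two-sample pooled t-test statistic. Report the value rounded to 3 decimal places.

test statistic = -2.317

x̄₁=44.889, s₁=7.132, n₁=9
x̄₂=51.455, s₂=5.556, n₂=11
s_p² = [8·7.132² + 10·5.556²]/18 = 39.7565
SE = √(s_p²·(1/9+1/11)) = 2.8340
t = (44.889−51.455)/2.8340 = -2.3167
df = 18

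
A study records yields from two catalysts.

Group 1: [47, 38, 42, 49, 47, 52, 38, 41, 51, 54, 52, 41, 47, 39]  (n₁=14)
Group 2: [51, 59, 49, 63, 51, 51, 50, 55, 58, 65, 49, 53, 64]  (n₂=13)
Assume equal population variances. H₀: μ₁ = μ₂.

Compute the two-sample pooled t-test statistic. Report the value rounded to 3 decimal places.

x̄₁=45.571, s₁=5.639, n₁=14
x̄₂=55.231, s₂=5.904, n₂=13
s_p² = [13·5.639² + 12·5.904²]/25 = 33.2695
SE = √(s_p²·(1/14+1/13)) = 2.2216
t = (45.571−55.231)/2.2216 = -4.3479
df = 25

test statistic = -4.348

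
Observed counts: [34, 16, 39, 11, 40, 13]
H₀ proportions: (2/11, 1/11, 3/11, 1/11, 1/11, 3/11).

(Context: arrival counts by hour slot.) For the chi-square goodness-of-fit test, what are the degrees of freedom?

df = k − 1 = 6 − 1 = 5

degrees of freedom = 5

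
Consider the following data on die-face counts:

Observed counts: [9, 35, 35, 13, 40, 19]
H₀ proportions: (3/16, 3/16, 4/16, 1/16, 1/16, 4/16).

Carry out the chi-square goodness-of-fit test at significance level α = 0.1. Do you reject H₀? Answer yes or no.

n = 151; E_i = n·p_i = [28.31, 28.31, 37.75, 9.44, 9.44, 37.75]
χ² = (9−28.31)²/28.31 + (35−28.31)²/28.31 + (35−37.75)²/37.75 + (13−9.44)²/9.44 + (40−9.44)²/9.44 + (19−37.75)²/37.75 = 124.5850
df = 5
p-value (upper-tail) = 0.00000
At α=0.1: p < α → reject H₀

reject H₀: yes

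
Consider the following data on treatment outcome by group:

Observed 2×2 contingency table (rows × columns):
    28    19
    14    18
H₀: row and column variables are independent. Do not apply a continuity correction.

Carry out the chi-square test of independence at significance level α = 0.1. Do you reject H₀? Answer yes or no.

reject H₀: no

Row totals [47, 32], col totals [42, 37], n=79
χ² = (28−24.99)²/24.99 + (19−22.01)²/22.01 + (14−17.01)²/17.01 + (18−14.99)²/14.99 = 1.9146
df = 1
p-value (upper-tail) = 0.16645
At α=0.1: p ≥ α → fail to reject H₀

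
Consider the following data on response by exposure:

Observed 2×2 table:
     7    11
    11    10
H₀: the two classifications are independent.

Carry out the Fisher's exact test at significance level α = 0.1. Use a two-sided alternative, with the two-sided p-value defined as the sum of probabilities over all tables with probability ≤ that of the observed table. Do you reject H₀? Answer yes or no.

Margins: r₁=18, r₂=21, c₁=18, c₂=21, n=39
p_obs = C(18,7)·C(21,11)/C(39,18); sum pmf over tables with pmf ≤ p_obs
p-value (two-sided) = 0.52333
At α=0.1: p ≥ α → fail to reject H₀

reject H₀: no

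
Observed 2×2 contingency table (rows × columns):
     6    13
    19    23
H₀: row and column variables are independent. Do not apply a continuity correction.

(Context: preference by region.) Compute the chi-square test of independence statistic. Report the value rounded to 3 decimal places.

test statistic = 1.009

Row totals [19, 42], col totals [25, 36], n=61
χ² = (6−7.79)²/7.79 + (13−11.21)²/11.21 + (19−17.21)²/17.21 + (23−24.79)²/24.79 = 1.0091
df = 1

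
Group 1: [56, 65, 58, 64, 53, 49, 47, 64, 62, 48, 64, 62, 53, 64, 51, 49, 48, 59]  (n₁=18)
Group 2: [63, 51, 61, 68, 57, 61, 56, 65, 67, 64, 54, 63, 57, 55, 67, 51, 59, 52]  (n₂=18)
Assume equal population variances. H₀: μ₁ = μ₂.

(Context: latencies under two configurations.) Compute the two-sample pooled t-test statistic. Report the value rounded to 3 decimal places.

x̄₁=56.444, s₁=6.723, n₁=18
x̄₂=59.500, s₂=5.639, n₂=18
s_p² = [17·6.723² + 17·5.639²]/34 = 38.4984
SE = √(s_p²·(1/18+1/18)) = 2.0682
t = (56.444−59.500)/2.0682 = -1.4774
df = 34

test statistic = -1.477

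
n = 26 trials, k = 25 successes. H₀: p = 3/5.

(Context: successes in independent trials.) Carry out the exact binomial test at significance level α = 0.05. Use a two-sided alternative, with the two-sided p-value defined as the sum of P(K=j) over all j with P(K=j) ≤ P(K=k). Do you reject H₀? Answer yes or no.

reject H₀: yes

Exact binomial: n=26, k=25, p₀=3/5=0.6000
P(X=j) = C(n,j)·p₀^j·(1−p₀)^(n−j); p = Σ P(X=j) over j with P(X=j) ≤ P(X=25)
p-value (two-sided) = 0.00006
At α=0.05: p < α → reject H₀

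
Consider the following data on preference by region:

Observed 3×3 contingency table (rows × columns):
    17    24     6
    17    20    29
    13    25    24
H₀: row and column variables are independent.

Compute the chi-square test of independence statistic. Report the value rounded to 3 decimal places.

test statistic = 13.992

Row totals [47, 66, 62], col totals [47, 69, 59], n=175
χ² = (17−12.62)²/12.62 + (24−18.53)²/18.53 + (6−15.85)²/15.85 + (17−17.73)²/17.73 + (20−26.02)²/26.02 + (29−22.25)²/22.25 + (13−16.65)²/16.65 + (25−24.45)²/24.45 + (24−20.90)²/20.90 = 13.9918
df = 4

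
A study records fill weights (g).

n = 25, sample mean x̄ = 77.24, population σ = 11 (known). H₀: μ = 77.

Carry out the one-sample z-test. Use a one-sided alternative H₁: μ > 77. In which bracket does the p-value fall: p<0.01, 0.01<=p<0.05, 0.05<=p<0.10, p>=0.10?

SE = σ/√n = 11/√25 = 2.2000
z = (x̄−μ₀)/SE = (77.24−77)/2.2000 = 0.1091
p-value (one-sided, H₁ greater) = 0.45657
→ bracket: p>=0.10

p-value bracket: p>=0.10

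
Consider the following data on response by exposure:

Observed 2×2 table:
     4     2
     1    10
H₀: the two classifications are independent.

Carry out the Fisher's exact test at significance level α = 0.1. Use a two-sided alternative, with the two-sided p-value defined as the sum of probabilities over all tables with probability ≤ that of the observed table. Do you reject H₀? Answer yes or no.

Margins: r₁=6, r₂=11, c₁=5, c₂=12, n=17
p_obs = C(6,4)·C(11,1)/C(17,5); sum pmf over tables with pmf ≤ p_obs
p-value (two-sided) = 0.02763
At α=0.1: p < α → reject H₀

reject H₀: yes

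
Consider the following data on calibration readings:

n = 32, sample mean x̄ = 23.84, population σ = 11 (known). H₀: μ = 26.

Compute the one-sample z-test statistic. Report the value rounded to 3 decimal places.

SE = σ/√n = 11/√32 = 1.9445
z = (x̄−μ₀)/SE = (23.84−26)/1.9445 = -1.1108

test statistic = -1.111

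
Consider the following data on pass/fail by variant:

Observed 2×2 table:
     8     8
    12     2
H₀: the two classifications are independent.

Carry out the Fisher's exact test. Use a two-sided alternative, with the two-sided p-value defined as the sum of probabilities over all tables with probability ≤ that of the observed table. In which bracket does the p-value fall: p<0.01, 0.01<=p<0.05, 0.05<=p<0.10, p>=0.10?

p-value bracket: 0.05<=p<0.10

Margins: r₁=16, r₂=14, c₁=20, c₂=10, n=30
p_obs = C(16,8)·C(14,12)/C(30,20); sum pmf over tables with pmf ≤ p_obs
p-value (two-sided) = 0.05767
→ bracket: 0.05<=p<0.10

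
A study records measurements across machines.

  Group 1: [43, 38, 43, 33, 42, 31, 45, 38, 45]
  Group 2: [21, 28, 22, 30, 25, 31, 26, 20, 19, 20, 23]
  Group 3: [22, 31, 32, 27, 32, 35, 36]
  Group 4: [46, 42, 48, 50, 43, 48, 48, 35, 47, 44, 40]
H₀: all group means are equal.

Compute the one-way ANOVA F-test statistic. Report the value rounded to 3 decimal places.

Group means [39.78, 24.09, 30.71, 44.64], grand mean 34.974
SSB = Σnᵢ(x̄ᵢ−x̄)² = 2664.535; SSW = ΣΣ(x−x̄ᵢ)² = 720.439
MSB = 2664.535/3 = 888.1783; MSW = 720.439/34 = 21.1894
F = MSB/MSW = 41.9162
df = (3, 34)

test statistic = 41.916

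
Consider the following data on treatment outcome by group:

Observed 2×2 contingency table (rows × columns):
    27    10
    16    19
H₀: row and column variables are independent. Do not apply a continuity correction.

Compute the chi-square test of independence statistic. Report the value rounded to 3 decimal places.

Row totals [37, 35], col totals [43, 29], n=72
χ² = (27−22.10)²/22.10 + (10−14.90)²/14.90 + (16−20.90)²/20.90 + (19−14.10)²/14.10 = 5.5558
df = 1

test statistic = 5.556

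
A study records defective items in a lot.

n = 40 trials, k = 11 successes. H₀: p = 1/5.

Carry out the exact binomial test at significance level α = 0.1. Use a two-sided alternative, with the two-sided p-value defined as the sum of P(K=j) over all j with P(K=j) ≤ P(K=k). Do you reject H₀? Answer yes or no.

reject H₀: no

Exact binomial: n=40, k=11, p₀=1/5=0.2000
P(X=j) = C(n,j)·p₀^j·(1−p₀)^(n−j); p = Σ P(X=j) over j with P(X=j) ≤ P(X=11)
p-value (two-sided) = 0.23668
At α=0.1: p ≥ α → fail to reject H₀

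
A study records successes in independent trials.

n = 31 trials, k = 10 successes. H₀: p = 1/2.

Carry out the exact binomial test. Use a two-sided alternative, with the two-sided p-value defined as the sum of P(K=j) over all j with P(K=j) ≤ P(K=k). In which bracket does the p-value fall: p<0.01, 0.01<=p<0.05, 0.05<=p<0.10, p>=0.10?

p-value bracket: 0.05<=p<0.10

Exact binomial: n=31, k=10, p₀=1/2=0.5000
P(X=j) = C(n,j)·p₀^j·(1−p₀)^(n−j); p = Σ P(X=j) over j with P(X=j) ≤ P(X=10)
p-value (two-sided) = 0.07076
→ bracket: 0.05<=p<0.10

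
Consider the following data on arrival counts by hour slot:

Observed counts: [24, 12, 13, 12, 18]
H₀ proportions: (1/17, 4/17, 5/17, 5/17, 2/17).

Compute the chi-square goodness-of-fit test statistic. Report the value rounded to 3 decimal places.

test statistic = 101.028

n = 79; E_i = n·p_i = [4.65, 18.59, 23.24, 23.24, 9.29]
χ² = (24−4.65)²/4.65 + (12−18.59)²/18.59 + (13−23.24)²/23.24 + (12−23.24)²/23.24 + (18−9.29)²/9.29 = 101.0278
df = 4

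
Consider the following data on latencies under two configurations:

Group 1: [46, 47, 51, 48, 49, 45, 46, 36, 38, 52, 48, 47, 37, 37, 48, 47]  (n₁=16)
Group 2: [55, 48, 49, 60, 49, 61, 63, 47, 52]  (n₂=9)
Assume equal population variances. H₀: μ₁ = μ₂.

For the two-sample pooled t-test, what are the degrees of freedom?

degrees of freedom = 23

df = n₁ + n₂ − 2 = 16 + 9 − 2 = 23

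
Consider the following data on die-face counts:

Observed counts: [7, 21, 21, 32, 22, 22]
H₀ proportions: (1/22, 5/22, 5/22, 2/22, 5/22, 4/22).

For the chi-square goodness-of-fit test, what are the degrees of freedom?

degrees of freedom = 5

df = k − 1 = 6 − 1 = 5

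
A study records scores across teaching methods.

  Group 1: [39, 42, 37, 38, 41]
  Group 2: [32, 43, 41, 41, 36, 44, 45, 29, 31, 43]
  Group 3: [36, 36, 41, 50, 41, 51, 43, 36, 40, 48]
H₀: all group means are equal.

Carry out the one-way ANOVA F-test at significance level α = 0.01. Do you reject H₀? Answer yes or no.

Group means [39.40, 38.50, 42.20], grand mean 40.160
SSB = Σnᵢ(x̄ᵢ−x̄)² = 72.060; SSW = ΣΣ(x−x̄ᵢ)² = 633.300
MSB = 72.060/2 = 36.0300; MSW = 633.300/22 = 28.7864
F = MSB/MSW = 1.2516
df = (2, 22)
p-value (upper-tail) = 0.30562
At α=0.01: p ≥ α → fail to reject H₀

reject H₀: no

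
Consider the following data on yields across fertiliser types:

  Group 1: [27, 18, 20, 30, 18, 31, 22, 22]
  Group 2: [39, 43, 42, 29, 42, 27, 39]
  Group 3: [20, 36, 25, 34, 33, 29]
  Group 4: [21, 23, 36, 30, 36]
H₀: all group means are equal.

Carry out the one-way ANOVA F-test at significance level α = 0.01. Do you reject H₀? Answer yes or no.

reject H₀: yes

Group means [23.50, 37.29, 29.50, 29.20], grand mean 29.692
SSB = Σnᵢ(x̄ᵢ−x̄)² = 711.810; SSW = ΣΣ(x−x̄ᵢ)² = 829.729
MSB = 711.810/3 = 237.2700; MSW = 829.729/22 = 37.7149
F = MSB/MSW = 6.2911
df = (3, 22)
p-value (upper-tail) = 0.00302
At α=0.01: p < α → reject H₀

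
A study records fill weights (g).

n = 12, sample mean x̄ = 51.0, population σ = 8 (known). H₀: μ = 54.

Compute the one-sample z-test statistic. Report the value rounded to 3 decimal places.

test statistic = -1.299

SE = σ/√n = 8/√12 = 2.3094
z = (x̄−μ₀)/SE = (51.0−54)/2.3094 = -1.2990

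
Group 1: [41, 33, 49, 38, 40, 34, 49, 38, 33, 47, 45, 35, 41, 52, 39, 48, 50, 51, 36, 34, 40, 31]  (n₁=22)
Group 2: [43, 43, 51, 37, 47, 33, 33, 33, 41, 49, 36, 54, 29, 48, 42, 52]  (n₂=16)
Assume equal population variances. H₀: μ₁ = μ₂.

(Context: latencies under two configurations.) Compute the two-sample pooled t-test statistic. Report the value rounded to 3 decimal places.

test statistic = -0.359

x̄₁=41.091, s₁=6.697, n₁=22
x̄₂=41.938, s₂=7.793, n₂=16
s_p² = [21·6.697² + 15·7.793²]/36 = 51.4654
SE = √(s_p²·(1/22+1/16)) = 2.3571
t = (41.091−41.938)/2.3571 = -0.3592
df = 36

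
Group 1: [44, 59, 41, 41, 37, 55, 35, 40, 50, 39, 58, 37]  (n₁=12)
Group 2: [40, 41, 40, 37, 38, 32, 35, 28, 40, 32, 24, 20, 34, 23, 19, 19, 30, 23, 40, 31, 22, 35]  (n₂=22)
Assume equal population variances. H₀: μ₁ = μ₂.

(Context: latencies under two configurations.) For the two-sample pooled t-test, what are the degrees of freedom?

degrees of freedom = 32

df = n₁ + n₂ − 2 = 12 + 22 − 2 = 32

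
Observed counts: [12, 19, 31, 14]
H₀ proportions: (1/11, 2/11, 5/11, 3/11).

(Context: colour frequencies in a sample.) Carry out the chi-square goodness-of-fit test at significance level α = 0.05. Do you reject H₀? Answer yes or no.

reject H₀: yes

n = 76; E_i = n·p_i = [6.91, 13.82, 34.55, 20.73]
χ² = (12−6.91)²/6.91 + (19−13.82)²/13.82 + (31−34.55)²/34.55 + (14−20.73)²/20.73 = 8.2417
df = 3
p-value (upper-tail) = 0.04127
At α=0.05: p < α → reject H₀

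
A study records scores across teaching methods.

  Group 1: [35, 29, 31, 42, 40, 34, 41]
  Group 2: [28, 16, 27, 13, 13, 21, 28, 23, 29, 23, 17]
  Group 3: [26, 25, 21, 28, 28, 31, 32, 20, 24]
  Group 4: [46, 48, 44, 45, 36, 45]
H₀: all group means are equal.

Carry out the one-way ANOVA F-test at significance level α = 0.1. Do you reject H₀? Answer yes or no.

reject H₀: yes

Group means [36.00, 21.64, 26.11, 44.00], grand mean 29.970
SSB = Σnᵢ(x̄ᵢ−x̄)² = 2333.535; SSW = ΣΣ(x−x̄ᵢ)² = 747.434
MSB = 2333.535/3 = 777.8451; MSW = 747.434/29 = 25.7736
F = MSB/MSW = 30.1799
df = (3, 29)
p-value (upper-tail) = 0.00000
At α=0.1: p < α → reject H₀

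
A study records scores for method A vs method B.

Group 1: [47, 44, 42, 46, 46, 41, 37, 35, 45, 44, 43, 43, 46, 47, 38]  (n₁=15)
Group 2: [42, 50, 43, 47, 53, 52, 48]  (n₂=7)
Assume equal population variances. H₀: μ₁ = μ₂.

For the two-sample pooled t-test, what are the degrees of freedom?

degrees of freedom = 20

df = n₁ + n₂ − 2 = 15 + 7 − 2 = 20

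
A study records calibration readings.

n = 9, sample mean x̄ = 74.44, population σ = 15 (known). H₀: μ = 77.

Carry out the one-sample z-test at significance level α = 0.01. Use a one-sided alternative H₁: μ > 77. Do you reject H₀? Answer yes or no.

reject H₀: no

SE = σ/√n = 15/√9 = 5.0000
z = (x̄−μ₀)/SE = (74.44−77)/5.0000 = -0.5120
p-value (one-sided, H₁ greater) = 0.69567
At α=0.01: p ≥ α → fail to reject H₀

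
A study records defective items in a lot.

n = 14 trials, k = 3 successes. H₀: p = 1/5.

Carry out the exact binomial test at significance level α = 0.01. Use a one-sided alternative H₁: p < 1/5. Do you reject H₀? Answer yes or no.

Exact binomial: n=14, k=3, p₀=1/5=0.2000
P(X≤3) from Σ C(n,i)·p₀^i·(1−p₀)^(n−i)
p-value (one-sided, H₁ less) = 0.69819
At α=0.01: p ≥ α → fail to reject H₀

reject H₀: no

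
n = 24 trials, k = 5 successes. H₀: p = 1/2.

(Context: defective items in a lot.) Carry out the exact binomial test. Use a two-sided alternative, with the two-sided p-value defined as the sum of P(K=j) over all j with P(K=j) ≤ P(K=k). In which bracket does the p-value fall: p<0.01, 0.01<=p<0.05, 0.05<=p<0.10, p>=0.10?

p-value bracket: p<0.01

Exact binomial: n=24, k=5, p₀=1/2=0.5000
P(X=j) = C(n,j)·p₀^j·(1−p₀)^(n−j); p = Σ P(X=j) over j with P(X=j) ≤ P(X=5)
p-value (two-sided) = 0.00661
→ bracket: p<0.01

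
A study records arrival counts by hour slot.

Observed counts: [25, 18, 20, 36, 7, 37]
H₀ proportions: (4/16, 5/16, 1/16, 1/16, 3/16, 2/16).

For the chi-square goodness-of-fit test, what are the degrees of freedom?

df = k − 1 = 6 − 1 = 5

degrees of freedom = 5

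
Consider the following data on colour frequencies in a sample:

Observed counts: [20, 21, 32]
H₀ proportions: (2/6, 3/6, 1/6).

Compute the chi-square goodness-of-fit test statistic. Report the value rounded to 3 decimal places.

n = 73; E_i = n·p_i = [24.33, 36.50, 12.17]
χ² = (20−24.33)²/24.33 + (21−36.50)²/36.50 + (32−12.17)²/12.17 = 39.6849
df = 2

test statistic = 39.685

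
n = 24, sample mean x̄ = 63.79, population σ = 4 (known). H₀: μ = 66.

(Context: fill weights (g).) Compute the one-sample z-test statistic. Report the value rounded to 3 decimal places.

SE = σ/√n = 4/√24 = 0.8165
z = (x̄−μ₀)/SE = (63.79−66)/0.8165 = -2.7067

test statistic = -2.707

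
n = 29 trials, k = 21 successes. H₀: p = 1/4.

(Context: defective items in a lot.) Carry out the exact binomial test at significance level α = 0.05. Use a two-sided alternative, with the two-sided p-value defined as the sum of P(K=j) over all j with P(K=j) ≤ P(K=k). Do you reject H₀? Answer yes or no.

reject H₀: yes

Exact binomial: n=29, k=21, p₀=1/4=0.2500
P(X=j) = C(n,j)·p₀^j·(1−p₀)^(n−j); p = Σ P(X=j) over j with P(X=j) ≤ P(X=21)
p-value (two-sided) = 0.00000
At α=0.05: p < α → reject H₀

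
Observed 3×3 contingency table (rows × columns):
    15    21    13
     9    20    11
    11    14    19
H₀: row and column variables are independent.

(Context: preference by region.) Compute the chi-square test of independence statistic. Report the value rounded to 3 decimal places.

Row totals [49, 40, 44], col totals [35, 55, 43], n=133
χ² = (15−12.89)²/12.89 + (21−20.26)²/20.26 + (13−15.84)²/15.84 + (9−10.53)²/10.53 + (20−16.54)²/16.54 + (11−12.93)²/12.93 + (11−11.58)²/11.58 + (14−18.20)²/18.20 + (19−14.23)²/14.23 = 4.7124
df = 4

test statistic = 4.712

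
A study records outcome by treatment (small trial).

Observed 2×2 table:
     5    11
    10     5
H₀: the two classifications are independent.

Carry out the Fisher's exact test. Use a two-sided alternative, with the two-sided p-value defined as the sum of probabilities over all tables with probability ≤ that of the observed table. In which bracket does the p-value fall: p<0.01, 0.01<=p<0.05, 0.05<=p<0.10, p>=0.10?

p-value bracket: 0.05<=p<0.10

Margins: r₁=16, r₂=15, c₁=15, c₂=16, n=31
p_obs = C(16,5)·C(15,10)/C(31,15); sum pmf over tables with pmf ≤ p_obs
p-value (two-sided) = 0.07560
→ bracket: 0.05<=p<0.10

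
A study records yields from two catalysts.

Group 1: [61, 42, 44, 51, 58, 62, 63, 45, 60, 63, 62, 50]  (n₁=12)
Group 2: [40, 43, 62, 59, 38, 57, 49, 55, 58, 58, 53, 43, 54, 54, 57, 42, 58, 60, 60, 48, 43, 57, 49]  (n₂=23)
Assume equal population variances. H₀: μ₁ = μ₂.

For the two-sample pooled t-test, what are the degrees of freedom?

df = n₁ + n₂ − 2 = 12 + 23 − 2 = 33

degrees of freedom = 33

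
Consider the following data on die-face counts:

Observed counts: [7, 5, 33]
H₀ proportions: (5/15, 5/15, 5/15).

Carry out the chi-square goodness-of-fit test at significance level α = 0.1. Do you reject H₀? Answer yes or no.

reject H₀: yes

n = 45; E_i = n·p_i = [15.00, 15.00, 15.00]
χ² = (7−15.00)²/15.00 + (5−15.00)²/15.00 + (33−15.00)²/15.00 = 32.5333
df = 2
p-value (upper-tail) = 0.00000
At α=0.1: p < α → reject H₀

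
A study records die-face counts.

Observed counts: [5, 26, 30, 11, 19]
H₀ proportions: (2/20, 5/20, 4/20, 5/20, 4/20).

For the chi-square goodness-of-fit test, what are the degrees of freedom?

df = k − 1 = 5 − 1 = 4

degrees of freedom = 4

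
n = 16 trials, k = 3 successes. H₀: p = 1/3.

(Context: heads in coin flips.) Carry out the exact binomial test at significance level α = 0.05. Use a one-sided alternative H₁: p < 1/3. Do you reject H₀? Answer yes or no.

reject H₀: no

Exact binomial: n=16, k=3, p₀=1/3=0.3333
P(X≤3) from Σ C(n,i)·p₀^i·(1−p₀)^(n−i)
p-value (one-sided, H₁ less) = 0.16595
At α=0.05: p ≥ α → fail to reject H₀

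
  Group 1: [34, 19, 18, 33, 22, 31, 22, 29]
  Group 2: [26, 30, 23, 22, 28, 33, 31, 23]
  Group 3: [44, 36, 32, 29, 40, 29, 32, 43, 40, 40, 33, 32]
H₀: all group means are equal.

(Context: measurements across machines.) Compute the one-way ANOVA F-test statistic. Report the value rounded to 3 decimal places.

Group means [26.00, 27.00, 35.83], grand mean 30.500
SSB = Σnᵢ(x̄ᵢ−x̄)² = 601.333; SSW = ΣΣ(x−x̄ᵢ)² = 727.667
MSB = 601.333/2 = 300.6667; MSW = 727.667/25 = 29.1067
F = MSB/MSW = 10.3298
df = (2, 25)

test statistic = 10.330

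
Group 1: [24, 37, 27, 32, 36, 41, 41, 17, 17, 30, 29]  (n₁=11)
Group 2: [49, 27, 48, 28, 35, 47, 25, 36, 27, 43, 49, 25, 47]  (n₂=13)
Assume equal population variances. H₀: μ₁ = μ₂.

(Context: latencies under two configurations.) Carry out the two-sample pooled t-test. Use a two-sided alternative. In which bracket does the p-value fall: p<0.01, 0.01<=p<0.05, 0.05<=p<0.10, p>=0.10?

x̄₁=30.091, s₁=8.455, n₁=11
x̄₂=37.385, s₂=10.071, n₂=13
s_p² = [10·8.455² + 12·10.071²]/22 = 87.8175
SE = √(s_p²·(1/11+1/13)) = 3.8391
t = (30.091−37.385)/3.8391 = -1.8999
df = 22
p-value (two-sided) = 0.07064
→ bracket: 0.05<=p<0.10

p-value bracket: 0.05<=p<0.10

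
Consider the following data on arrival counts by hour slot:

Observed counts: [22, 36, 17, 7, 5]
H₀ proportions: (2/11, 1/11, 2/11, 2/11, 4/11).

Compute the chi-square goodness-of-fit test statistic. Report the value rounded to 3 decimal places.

n = 87; E_i = n·p_i = [15.82, 7.91, 15.82, 15.82, 31.64]
χ² = (22−15.82)²/15.82 + (36−7.91)²/7.91 + (17−15.82)²/15.82 + (7−15.82)²/15.82 + (5−31.64)²/31.64 = 129.6178
df = 4

test statistic = 129.618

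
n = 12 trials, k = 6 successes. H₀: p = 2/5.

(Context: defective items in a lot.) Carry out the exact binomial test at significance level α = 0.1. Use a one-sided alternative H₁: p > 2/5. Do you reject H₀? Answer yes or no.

reject H₀: no

Exact binomial: n=12, k=6, p₀=2/5=0.4000
P(X≥6) from Σ C(n,i)·p₀^i·(1−p₀)^(n−i)
p-value (one-sided, H₁ greater) = 0.33479
At α=0.1: p ≥ α → fail to reject H₀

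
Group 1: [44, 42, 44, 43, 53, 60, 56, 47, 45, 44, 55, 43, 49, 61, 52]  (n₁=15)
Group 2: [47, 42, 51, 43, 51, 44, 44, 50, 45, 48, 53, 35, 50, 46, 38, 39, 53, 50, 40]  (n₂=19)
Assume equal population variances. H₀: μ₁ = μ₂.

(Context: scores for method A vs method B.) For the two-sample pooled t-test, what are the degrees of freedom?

degrees of freedom = 32

df = n₁ + n₂ − 2 = 15 + 19 − 2 = 32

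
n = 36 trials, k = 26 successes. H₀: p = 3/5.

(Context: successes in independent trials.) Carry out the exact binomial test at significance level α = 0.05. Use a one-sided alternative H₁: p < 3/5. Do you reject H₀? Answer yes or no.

Exact binomial: n=36, k=26, p₀=3/5=0.6000
P(X≤26) from Σ C(n,i)·p₀^i·(1−p₀)^(n−i)
p-value (one-sided, H₁ less) = 0.95510
At α=0.05: p ≥ α → fail to reject H₀

reject H₀: no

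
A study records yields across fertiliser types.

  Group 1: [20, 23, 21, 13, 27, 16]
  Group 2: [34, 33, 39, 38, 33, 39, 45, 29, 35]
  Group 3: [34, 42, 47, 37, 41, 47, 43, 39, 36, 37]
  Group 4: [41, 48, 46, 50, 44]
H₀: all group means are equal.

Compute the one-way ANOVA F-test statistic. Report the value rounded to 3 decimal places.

test statistic = 36.004

Group means [20.00, 36.11, 40.30, 45.80], grand mean 35.900
SSB = Σnᵢ(x̄ᵢ−x̄)² = 2200.911; SSW = ΣΣ(x−x̄ᵢ)² = 529.789
MSB = 2200.911/3 = 733.6370; MSW = 529.789/26 = 20.3765
F = MSB/MSW = 36.0041
df = (3, 26)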